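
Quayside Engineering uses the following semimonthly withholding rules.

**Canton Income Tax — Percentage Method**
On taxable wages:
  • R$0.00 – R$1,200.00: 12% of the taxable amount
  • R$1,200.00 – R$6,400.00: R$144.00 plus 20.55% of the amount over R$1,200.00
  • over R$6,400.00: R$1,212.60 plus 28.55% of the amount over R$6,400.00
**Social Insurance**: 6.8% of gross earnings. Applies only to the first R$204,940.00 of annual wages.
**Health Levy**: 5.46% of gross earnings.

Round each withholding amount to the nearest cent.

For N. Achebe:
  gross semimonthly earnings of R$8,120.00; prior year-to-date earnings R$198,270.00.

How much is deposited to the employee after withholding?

R$5,519.43

Canton Income Tax: taxable = R$8,120.00
  R$1,212.60 + 28.55% × (R$8,120.00 − R$6,400.00) = R$1,212.60 + 28.55% × R$1,720.00 = R$1,703.66
Social Insurance: cap R$204,940.00 − YTD R$198,270.00 = R$6,670.00 subject; 6.8% × R$6,670.00 = R$453.56
Health Levy: 5.46% × R$8,120.00 = R$443.35
Total withheld: R$1,703.66 + R$453.56 + R$443.35 = R$2,600.57
Net pay: R$8,120.00 − R$2,600.57 = R$5,519.43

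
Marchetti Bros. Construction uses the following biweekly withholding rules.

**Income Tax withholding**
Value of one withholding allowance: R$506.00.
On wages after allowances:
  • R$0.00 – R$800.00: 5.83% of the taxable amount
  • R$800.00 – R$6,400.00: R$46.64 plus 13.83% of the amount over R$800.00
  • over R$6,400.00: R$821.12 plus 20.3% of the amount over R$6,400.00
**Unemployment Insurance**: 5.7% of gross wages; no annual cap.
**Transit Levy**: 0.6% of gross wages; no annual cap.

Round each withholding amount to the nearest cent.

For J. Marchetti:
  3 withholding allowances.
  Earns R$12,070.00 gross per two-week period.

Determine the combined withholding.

Income Tax: taxable = R$12,070.00 − 3×R$506.00 = R$10,552.00
  R$821.12 + 20.3% × (R$10,552.00 − R$6,400.00) = R$821.12 + 20.3% × R$4,152.00 = R$1,663.98
Unemployment Insurance: 5.7% × R$12,070.00 = R$687.99
Transit Levy: 0.6% × R$12,070.00 = R$72.42
Total: R$1,663.98 + R$687.99 + R$72.42 = R$2,424.39

R$2,424.39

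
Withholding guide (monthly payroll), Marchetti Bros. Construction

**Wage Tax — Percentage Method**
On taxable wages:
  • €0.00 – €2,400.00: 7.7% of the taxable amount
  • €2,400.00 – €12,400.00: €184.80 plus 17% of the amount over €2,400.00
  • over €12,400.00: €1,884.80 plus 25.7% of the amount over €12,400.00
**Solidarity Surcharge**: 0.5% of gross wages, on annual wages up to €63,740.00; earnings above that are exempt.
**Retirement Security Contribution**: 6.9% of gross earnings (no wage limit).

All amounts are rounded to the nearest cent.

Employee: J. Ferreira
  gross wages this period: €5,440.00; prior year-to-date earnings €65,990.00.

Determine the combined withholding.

Wage Tax: taxable = €5,440.00
  €184.80 + 17% × (€5,440.00 − €2,400.00) = €184.80 + 17% × €3,040.00 = €701.60
Solidarity Surcharge: YTD €65,990.00 ≥ cap €63,740.00 → €0.00
Retirement Security Contribution: 6.9% × €5,440.00 = €375.36
Total: €701.60 + €0.00 + €375.36 = €1,076.96

€1,076.96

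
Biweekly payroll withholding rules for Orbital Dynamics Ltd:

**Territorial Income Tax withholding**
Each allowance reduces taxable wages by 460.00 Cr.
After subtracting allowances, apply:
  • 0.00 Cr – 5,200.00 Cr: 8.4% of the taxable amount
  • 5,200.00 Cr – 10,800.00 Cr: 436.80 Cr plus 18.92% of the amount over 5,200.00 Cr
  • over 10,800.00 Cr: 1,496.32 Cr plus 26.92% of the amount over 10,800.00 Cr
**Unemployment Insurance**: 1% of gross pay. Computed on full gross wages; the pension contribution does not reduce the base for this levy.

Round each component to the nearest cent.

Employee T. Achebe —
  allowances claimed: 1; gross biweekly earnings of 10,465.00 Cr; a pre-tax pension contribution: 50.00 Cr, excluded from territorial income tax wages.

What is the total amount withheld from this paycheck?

1,441.10 Cr

Territorial Income Tax: taxable = 10,465.00 Cr − 50.00 Cr − 1×460.00 Cr = 9,955.00 Cr
  436.80 Cr + 18.92% × (9,955.00 Cr − 5,200.00 Cr) = 436.80 Cr + 18.92% × 4,755.00 Cr = 1,336.45 Cr
Unemployment Insurance: 1% × 10,465.00 Cr = 104.65 Cr
Total: 1,336.45 Cr + 104.65 Cr = 1,441.10 Cr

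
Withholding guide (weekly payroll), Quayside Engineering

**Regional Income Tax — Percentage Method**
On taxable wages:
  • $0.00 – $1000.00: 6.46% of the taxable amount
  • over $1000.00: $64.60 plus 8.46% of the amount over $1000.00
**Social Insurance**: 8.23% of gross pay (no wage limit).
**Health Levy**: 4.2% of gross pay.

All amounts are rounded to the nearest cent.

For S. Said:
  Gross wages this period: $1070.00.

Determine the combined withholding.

Regional Income Tax: taxable = $1070.00
  $64.60 + 8.46% × ($1070.00 − $1000.00) = $64.60 + 8.46% × $70.00 = $70.52
Social Insurance: 8.23% × $1070.00 = $88.06
Health Levy: 4.2% × $1070.00 = $44.94
Total: $70.52 + $88.06 + $44.94 = $203.52

$203.52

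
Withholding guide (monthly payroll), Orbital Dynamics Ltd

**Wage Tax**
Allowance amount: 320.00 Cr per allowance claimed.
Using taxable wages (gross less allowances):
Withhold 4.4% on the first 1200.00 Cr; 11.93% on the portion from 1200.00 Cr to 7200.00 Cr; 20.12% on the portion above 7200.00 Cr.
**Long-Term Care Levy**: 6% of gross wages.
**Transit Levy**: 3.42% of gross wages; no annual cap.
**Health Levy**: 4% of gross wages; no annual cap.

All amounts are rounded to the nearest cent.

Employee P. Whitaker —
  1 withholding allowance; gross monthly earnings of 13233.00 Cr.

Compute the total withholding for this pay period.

Wage Tax: taxable = 13233.00 Cr − 1×320.00 Cr = 12913.00 Cr
  768.60 Cr + 20.12% × (12913.00 Cr − 7200.00 Cr) = 768.60 Cr + 20.12% × 5713.00 Cr = 1918.06 Cr
Long-Term Care Levy: 6% × 13233.00 Cr = 793.98 Cr
Transit Levy: 3.42% × 13233.00 Cr = 452.57 Cr
Health Levy: 4% × 13233.00 Cr = 529.32 Cr
Total: 1918.06 Cr + 793.98 Cr + 452.57 Cr + 529.32 Cr = 3693.93 Cr

3693.93 Cr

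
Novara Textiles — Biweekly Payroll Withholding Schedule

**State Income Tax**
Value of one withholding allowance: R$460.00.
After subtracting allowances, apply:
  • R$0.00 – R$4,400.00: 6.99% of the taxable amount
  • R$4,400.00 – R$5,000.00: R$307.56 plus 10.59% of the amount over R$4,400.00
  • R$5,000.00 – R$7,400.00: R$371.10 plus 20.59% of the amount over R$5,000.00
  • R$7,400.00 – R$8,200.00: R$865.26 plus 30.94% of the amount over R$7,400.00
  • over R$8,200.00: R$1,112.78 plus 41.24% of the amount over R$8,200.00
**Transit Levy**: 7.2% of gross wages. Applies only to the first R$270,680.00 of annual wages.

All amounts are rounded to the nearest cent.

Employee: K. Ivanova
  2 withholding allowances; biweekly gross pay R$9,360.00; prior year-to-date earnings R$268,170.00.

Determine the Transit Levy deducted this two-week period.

Transit Levy: cap R$270,680.00 − YTD R$268,170.00 = R$2,510.00 subject; 7.2% × R$2,510.00 = R$180.72

R$180.72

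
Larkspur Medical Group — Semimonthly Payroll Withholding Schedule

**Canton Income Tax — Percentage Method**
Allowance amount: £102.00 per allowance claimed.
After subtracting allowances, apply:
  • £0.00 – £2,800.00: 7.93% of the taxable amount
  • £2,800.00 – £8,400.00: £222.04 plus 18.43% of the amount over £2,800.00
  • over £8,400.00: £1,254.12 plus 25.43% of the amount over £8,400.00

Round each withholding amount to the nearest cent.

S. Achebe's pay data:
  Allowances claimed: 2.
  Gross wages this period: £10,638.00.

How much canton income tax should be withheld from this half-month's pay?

Canton Income Tax: taxable = £10,638.00 − 2×£102.00 = £10,434.00
  £1,254.12 + 25.43% × (£10,434.00 − £8,400.00) = £1,254.12 + 25.43% × £2,034.00 = £1,771.37

£1,771.37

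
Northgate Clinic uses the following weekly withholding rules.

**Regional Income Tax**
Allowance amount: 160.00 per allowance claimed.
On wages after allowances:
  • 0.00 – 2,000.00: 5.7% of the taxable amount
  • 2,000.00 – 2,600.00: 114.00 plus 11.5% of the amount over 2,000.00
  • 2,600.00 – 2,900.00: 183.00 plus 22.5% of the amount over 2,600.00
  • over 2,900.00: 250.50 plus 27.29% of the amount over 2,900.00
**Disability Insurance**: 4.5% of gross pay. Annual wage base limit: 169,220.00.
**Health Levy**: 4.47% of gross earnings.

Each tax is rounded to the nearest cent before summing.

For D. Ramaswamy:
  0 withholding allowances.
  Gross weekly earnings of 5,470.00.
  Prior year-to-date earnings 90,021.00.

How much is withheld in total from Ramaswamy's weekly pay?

1,442.51

Regional Income Tax: taxable = 5,470.00
  250.50 + 27.29% × (5,470.00 − 2,900.00) = 250.50 + 27.29% × 2,570.00 = 951.85
Disability Insurance: 4.5% × 5,470.00 = 246.15
Health Levy: 4.47% × 5,470.00 = 244.51
Total: 951.85 + 246.15 + 244.51 = 1,442.51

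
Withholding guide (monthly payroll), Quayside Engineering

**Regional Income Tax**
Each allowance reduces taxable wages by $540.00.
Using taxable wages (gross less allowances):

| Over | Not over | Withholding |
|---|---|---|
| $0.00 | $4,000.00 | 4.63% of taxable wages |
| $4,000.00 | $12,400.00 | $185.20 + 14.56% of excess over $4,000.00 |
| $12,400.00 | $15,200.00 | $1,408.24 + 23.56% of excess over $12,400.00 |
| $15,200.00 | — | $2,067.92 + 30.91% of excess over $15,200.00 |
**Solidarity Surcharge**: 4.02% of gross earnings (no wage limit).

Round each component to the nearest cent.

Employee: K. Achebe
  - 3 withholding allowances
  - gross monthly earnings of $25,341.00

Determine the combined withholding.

$5,720.47

Regional Income Tax: taxable = $25,341.00 − 3×$540.00 = $23,721.00
  $2,067.92 + 30.91% × ($23,721.00 − $15,200.00) = $2,067.92 + 30.91% × $8,521.00 = $4,701.76
Solidarity Surcharge: 4.02% × $25,341.00 = $1,018.71
Total: $4,701.76 + $1,018.71 = $5,720.47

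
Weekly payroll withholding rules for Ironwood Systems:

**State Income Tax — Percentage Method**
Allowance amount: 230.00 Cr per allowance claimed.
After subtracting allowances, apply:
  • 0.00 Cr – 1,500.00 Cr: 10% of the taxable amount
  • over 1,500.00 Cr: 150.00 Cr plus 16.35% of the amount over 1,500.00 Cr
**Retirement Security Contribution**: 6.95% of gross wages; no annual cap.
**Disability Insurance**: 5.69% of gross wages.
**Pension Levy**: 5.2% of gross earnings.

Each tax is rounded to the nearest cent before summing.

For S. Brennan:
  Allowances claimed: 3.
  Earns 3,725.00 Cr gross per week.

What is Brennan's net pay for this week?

2,659.49 Cr

State Income Tax: taxable = 3,725.00 Cr − 3×230.00 Cr = 3,035.00 Cr
  150.00 Cr + 16.35% × (3,035.00 Cr − 1,500.00 Cr) = 150.00 Cr + 16.35% × 1,535.00 Cr = 400.97 Cr
Retirement Security Contribution: 6.95% × 3,725.00 Cr = 258.89 Cr
Disability Insurance: 5.69% × 3,725.00 Cr = 211.95 Cr
Pension Levy: 5.2% × 3,725.00 Cr = 193.70 Cr
Total withheld: 400.97 Cr + 258.89 Cr + 211.95 Cr + 193.70 Cr = 1,065.51 Cr
Net pay: 3,725.00 Cr − 1,065.51 Cr = 2,659.49 Cr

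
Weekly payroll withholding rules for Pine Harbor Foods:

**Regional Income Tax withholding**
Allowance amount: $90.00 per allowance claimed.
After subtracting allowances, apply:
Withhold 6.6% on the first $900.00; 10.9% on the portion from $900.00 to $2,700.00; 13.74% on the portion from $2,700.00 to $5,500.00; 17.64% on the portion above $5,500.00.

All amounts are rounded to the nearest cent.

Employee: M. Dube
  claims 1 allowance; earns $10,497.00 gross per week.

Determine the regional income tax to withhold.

$1,505.91

Regional Income Tax: taxable = $10,497.00 − 1×$90.00 = $10,407.00
  $640.32 + 17.64% × ($10,407.00 − $5,500.00) = $640.32 + 17.64% × $4,907.00 = $1,505.91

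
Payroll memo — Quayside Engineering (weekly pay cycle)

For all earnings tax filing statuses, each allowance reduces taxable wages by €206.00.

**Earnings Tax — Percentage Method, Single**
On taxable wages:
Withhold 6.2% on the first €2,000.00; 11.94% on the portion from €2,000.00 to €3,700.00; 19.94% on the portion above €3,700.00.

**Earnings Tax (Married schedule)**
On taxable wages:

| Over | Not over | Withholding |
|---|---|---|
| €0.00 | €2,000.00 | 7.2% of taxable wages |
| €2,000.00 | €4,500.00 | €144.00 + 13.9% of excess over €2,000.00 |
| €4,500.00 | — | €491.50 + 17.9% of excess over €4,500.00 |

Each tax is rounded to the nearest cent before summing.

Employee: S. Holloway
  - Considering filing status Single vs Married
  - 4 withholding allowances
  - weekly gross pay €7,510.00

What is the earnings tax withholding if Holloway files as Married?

Earnings Tax (Married): taxable = €7,510.00 − 4×€206.00 = €6,686.00
  €491.50 + 17.9% × (€6,686.00 − €4,500.00) = €491.50 + 17.9% × €2,186.00 = €882.79

€882.79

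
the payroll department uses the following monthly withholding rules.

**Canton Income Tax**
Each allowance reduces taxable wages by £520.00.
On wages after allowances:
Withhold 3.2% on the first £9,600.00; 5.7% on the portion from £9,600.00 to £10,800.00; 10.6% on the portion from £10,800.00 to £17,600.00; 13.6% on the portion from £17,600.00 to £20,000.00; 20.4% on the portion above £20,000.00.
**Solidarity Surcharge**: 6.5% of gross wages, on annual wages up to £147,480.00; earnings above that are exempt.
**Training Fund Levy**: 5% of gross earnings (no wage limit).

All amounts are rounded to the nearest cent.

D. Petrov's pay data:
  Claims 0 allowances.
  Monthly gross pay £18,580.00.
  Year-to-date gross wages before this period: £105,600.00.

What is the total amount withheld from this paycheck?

Canton Income Tax: taxable = £18,580.00
  £1,096.40 + 13.6% × (£18,580.00 − £17,600.00) = £1,096.40 + 13.6% × £980.00 = £1,229.68
Solidarity Surcharge: 6.5% × £18,580.00 = £1,207.70
Training Fund Levy: 5% × £18,580.00 = £929.00
Total: £1,229.68 + £1,207.70 + £929.00 = £3,366.38

£3,366.38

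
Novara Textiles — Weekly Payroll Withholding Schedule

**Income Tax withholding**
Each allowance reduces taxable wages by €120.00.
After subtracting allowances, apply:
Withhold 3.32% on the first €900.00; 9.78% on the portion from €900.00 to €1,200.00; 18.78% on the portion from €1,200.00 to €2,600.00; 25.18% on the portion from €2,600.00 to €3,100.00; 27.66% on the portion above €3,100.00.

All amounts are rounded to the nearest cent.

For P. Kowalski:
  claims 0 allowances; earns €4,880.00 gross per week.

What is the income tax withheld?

€940.39

Income Tax: taxable = €4,880.00
  €448.04 + 27.66% × (€4,880.00 − €3,100.00) = €448.04 + 27.66% × €1,780.00 = €940.39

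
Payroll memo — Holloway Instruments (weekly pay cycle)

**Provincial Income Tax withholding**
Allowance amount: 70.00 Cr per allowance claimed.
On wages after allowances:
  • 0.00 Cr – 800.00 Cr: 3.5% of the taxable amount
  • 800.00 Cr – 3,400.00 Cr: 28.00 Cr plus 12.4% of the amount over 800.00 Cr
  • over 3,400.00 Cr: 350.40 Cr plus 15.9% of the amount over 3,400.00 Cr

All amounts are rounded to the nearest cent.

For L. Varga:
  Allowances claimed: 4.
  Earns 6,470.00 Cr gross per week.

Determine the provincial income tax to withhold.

Provincial Income Tax: taxable = 6,470.00 Cr − 4×70.00 Cr = 6,190.00 Cr
  350.40 Cr + 15.9% × (6,190.00 Cr − 3,400.00 Cr) = 350.40 Cr + 15.9% × 2,790.00 Cr = 794.01 Cr

794.01 Cr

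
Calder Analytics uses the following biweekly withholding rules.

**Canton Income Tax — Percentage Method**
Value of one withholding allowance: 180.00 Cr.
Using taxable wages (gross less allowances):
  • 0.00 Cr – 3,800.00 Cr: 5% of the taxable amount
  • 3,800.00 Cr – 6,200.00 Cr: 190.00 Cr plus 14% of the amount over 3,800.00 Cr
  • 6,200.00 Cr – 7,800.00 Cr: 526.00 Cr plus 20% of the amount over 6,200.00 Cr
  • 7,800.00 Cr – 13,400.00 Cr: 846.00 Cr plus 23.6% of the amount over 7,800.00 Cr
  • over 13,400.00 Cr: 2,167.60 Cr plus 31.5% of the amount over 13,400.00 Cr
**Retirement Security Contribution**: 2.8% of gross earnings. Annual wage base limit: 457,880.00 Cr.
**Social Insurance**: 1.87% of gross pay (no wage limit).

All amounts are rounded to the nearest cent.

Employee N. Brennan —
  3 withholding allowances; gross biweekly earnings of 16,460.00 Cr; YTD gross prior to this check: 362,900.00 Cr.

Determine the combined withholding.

3,730.08 Cr

Canton Income Tax: taxable = 16,460.00 Cr − 3×180.00 Cr = 15,920.00 Cr
  2,167.60 Cr + 31.5% × (15,920.00 Cr − 13,400.00 Cr) = 2,167.60 Cr + 31.5% × 2,520.00 Cr = 2,961.40 Cr
Retirement Security Contribution: 2.8% × 16,460.00 Cr = 460.88 Cr
Social Insurance: 1.87% × 16,460.00 Cr = 307.80 Cr
Total: 2,961.40 Cr + 460.88 Cr + 307.80 Cr = 3,730.08 Cr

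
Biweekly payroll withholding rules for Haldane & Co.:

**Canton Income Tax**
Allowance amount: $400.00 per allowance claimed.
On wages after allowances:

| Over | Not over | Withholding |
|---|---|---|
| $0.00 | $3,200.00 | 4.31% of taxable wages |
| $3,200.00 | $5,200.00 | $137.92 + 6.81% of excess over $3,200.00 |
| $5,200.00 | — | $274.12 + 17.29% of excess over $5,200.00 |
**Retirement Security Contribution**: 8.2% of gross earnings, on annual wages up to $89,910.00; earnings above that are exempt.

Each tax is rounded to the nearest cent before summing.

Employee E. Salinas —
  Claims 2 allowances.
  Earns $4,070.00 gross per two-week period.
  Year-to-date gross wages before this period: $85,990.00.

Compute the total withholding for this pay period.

Canton Income Tax: taxable = $4,070.00 − 2×$400.00 = $3,270.00
  $137.92 + 6.81% × ($3,270.00 − $3,200.00) = $137.92 + 6.81% × $70.00 = $142.69
Retirement Security Contribution: cap $89,910.00 − YTD $85,990.00 = $3,920.00 subject; 8.2% × $3,920.00 = $321.44
Total: $142.69 + $321.44 = $464.13

$464.13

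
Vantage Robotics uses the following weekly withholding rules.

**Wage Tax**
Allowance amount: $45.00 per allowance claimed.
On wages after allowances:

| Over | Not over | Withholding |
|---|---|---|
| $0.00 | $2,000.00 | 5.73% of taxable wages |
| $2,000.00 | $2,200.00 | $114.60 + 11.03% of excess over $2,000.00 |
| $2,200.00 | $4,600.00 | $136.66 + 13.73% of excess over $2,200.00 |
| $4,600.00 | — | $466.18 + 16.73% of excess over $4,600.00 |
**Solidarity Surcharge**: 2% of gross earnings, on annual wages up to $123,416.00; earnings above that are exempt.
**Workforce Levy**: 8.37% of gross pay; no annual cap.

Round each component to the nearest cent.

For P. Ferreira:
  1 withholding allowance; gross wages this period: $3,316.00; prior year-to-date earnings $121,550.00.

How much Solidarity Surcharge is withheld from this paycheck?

$37.32

Solidarity Surcharge: cap $123,416.00 − YTD $121,550.00 = $1,866.00 subject; 2% × $1,866.00 = $37.32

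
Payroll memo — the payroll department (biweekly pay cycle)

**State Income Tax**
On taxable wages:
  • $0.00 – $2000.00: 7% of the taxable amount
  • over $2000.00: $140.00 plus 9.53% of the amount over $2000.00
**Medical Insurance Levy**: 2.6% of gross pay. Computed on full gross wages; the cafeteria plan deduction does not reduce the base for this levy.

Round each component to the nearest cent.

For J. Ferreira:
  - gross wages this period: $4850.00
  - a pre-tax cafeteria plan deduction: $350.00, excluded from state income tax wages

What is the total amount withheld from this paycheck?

State Income Tax: taxable = $4850.00 − $350.00 = $4500.00
  $140.00 + 9.53% × ($4500.00 − $2000.00) = $140.00 + 9.53% × $2500.00 = $378.25
Medical Insurance Levy: 2.6% × $4850.00 = $126.10
Total: $378.25 + $126.10 = $504.35

$504.35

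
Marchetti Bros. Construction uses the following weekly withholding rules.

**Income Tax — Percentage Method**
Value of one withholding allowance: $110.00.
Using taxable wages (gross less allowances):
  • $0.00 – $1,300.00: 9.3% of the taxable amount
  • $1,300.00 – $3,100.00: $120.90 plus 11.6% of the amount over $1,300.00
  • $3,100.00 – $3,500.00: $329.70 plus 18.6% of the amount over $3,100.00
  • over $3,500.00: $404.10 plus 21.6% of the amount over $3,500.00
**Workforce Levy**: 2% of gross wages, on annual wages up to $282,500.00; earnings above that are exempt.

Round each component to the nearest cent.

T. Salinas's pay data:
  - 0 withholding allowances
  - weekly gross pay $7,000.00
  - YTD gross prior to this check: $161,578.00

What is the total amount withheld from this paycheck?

Income Tax: taxable = $7,000.00
  $404.10 + 21.6% × ($7,000.00 − $3,500.00) = $404.10 + 21.6% × $3,500.00 = $1,160.10
Workforce Levy: 2% × $7,000.00 = $140.00
Total: $1,160.10 + $140.00 = $1,300.10

$1,300.10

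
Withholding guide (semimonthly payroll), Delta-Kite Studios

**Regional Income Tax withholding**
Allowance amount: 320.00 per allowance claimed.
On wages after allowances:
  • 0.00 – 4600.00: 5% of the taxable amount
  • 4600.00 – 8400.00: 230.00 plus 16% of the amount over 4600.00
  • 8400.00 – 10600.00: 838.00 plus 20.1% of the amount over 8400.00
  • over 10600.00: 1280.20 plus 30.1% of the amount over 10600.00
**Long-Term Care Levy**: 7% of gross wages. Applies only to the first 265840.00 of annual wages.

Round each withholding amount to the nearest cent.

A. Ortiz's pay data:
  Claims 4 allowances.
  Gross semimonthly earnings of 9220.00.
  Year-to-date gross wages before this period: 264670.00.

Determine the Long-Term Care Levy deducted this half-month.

81.90

Long-Term Care Levy: cap 265840.00 − YTD 264670.00 = 1170.00 subject; 7% × 1170.00 = 81.90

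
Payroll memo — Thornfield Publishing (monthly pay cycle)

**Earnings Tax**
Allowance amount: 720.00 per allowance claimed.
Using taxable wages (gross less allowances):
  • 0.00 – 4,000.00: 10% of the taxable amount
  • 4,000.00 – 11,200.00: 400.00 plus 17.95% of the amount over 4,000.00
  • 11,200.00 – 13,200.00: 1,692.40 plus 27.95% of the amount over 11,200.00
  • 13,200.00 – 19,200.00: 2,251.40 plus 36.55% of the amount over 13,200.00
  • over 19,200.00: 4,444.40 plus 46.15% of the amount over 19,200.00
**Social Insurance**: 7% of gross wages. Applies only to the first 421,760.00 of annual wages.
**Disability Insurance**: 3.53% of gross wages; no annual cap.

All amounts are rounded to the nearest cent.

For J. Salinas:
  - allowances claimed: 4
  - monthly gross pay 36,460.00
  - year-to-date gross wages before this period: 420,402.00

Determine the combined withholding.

12,462.87

Earnings Tax: taxable = 36,460.00 − 4×720.00 = 33,580.00
  4,444.40 + 46.15% × (33,580.00 − 19,200.00) = 4,444.40 + 46.15% × 14,380.00 = 11,080.77
Social Insurance: cap 421,760.00 − YTD 420,402.00 = 1,358.00 subject; 7% × 1,358.00 = 95.06
Disability Insurance: 3.53% × 36,460.00 = 1,287.04
Total: 11,080.77 + 95.06 + 1,287.04 = 12,462.87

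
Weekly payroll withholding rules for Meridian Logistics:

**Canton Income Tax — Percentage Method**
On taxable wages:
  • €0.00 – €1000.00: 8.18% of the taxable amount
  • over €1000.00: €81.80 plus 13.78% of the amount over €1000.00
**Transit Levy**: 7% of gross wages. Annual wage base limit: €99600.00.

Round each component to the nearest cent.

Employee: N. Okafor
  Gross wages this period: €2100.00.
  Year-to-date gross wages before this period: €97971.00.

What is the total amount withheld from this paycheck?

€347.41

Canton Income Tax: taxable = €2100.00
  €81.80 + 13.78% × (€2100.00 − €1000.00) = €81.80 + 13.78% × €1100.00 = €233.38
Transit Levy: cap €99600.00 − YTD €97971.00 = €1629.00 subject; 7% × €1629.00 = €114.03
Total: €233.38 + €114.03 = €347.41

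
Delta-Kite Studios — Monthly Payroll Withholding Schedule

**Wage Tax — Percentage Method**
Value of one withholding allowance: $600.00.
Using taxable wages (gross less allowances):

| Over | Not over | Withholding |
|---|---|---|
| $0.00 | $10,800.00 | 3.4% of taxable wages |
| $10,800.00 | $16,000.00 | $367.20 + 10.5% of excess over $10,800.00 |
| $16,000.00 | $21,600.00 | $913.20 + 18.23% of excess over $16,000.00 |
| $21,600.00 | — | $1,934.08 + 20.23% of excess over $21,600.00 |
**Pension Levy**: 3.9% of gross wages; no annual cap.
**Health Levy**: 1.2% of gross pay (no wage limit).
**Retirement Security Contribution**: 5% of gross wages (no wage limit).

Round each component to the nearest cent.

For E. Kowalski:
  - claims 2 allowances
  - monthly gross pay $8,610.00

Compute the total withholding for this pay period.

Wage Tax: taxable = $8,610.00 − 2×$600.00 = $7,410.00
  3.4% × $7,410.00 = $251.94
Pension Levy: 3.9% × $8,610.00 = $335.79
Health Levy: 1.2% × $8,610.00 = $103.32
Retirement Security Contribution: 5% × $8,610.00 = $430.50
Total: $251.94 + $335.79 + $103.32 + $430.50 = $1,121.55

$1,121.55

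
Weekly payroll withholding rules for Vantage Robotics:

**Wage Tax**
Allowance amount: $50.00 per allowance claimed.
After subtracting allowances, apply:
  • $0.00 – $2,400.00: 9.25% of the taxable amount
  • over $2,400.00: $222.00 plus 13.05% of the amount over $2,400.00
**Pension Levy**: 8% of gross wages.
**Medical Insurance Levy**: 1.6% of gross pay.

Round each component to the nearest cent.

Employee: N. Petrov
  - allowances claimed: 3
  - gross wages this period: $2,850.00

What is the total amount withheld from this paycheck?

Wage Tax: taxable = $2,850.00 − 3×$50.00 = $2,700.00
  $222.00 + 13.05% × ($2,700.00 − $2,400.00) = $222.00 + 13.05% × $300.00 = $261.15
Pension Levy: 8% × $2,850.00 = $228.00
Medical Insurance Levy: 1.6% × $2,850.00 = $45.60
Total: $261.15 + $228.00 + $45.60 = $534.75

$534.75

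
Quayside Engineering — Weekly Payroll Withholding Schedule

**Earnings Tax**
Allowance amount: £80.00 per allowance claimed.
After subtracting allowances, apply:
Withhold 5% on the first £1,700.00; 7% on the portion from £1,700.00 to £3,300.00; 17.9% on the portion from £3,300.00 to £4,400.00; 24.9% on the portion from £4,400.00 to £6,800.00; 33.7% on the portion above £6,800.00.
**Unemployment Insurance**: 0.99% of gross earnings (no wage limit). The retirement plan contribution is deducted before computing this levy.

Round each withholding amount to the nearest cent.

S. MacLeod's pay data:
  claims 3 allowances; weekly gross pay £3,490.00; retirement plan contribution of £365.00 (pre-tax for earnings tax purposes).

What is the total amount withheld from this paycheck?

Earnings Tax: taxable = £3,490.00 − £365.00 − 3×£80.00 = £2,885.00
  £85.00 + 7% × (£2,885.00 − £1,700.00) = £85.00 + 7% × £1,185.00 = £167.95
Unemployment Insurance: 0.99% × £3,125.00 = £30.94
Total: £167.95 + £30.94 = £198.89

£198.89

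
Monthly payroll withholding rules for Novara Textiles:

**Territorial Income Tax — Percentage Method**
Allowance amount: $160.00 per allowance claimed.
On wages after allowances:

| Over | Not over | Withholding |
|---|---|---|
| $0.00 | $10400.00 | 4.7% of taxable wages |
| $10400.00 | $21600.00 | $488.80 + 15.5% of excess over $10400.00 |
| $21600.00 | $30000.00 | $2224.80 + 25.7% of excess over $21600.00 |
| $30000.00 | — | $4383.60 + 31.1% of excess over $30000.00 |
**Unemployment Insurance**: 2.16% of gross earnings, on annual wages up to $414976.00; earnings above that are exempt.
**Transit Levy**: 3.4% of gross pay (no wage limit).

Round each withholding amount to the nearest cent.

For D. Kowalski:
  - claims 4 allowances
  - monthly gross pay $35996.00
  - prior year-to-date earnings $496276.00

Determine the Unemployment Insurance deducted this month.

$0.00

Unemployment Insurance: YTD $496276.00 ≥ cap $414976.00 → $0.00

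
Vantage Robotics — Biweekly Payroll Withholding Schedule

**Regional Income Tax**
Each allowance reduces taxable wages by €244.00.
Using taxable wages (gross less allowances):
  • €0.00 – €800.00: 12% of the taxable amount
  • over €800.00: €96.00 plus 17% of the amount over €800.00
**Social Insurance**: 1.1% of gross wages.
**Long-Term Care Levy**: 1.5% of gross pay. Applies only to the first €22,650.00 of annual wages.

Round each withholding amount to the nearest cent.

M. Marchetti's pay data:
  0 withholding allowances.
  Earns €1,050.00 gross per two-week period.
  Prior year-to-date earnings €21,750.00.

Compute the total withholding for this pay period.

€163.55

Regional Income Tax: taxable = €1,050.00
  €96.00 + 17% × (€1,050.00 − €800.00) = €96.00 + 17% × €250.00 = €138.50
Social Insurance: 1.1% × €1,050.00 = €11.55
Long-Term Care Levy: cap €22,650.00 − YTD €21,750.00 = €900.00 subject; 1.5% × €900.00 = €13.50
Total: €138.50 + €11.55 + €13.50 = €163.55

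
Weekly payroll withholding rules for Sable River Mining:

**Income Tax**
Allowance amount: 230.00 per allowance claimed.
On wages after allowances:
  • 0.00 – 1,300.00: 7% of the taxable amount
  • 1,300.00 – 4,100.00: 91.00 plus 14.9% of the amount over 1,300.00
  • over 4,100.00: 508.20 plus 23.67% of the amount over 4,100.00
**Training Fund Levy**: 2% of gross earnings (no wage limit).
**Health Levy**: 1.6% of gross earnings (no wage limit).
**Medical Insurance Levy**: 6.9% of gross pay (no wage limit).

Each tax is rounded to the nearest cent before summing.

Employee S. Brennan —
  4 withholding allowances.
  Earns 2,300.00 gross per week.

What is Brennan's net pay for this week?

1,955.58

Income Tax: taxable = 2,300.00 − 4×230.00 = 1,380.00
  91.00 + 14.9% × (1,380.00 − 1,300.00) = 91.00 + 14.9% × 80.00 = 102.92
Training Fund Levy: 2% × 2,300.00 = 46.00
Health Levy: 1.6% × 2,300.00 = 36.80
Medical Insurance Levy: 6.9% × 2,300.00 = 158.70
Total withheld: 102.92 + 46.00 + 36.80 + 158.70 = 344.42
Net pay: 2,300.00 − 344.42 = 1,955.58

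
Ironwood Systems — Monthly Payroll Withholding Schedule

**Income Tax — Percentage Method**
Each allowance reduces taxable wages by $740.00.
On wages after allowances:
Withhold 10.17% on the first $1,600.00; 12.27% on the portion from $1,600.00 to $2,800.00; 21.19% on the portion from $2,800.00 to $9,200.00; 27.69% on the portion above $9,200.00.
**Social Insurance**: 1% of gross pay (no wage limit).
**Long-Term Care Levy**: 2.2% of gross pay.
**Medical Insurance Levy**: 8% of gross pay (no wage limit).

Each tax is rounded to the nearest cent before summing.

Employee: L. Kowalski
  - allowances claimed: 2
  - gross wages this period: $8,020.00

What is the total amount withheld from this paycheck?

$2,000.71

Income Tax: taxable = $8,020.00 − 2×$740.00 = $6,540.00
  $309.96 + 21.19% × ($6,540.00 − $2,800.00) = $309.96 + 21.19% × $3,740.00 = $1,102.47
Social Insurance: 1% × $8,020.00 = $80.20
Long-Term Care Levy: 2.2% × $8,020.00 = $176.44
Medical Insurance Levy: 8% × $8,020.00 = $641.60
Total: $1,102.47 + $80.20 + $176.44 + $641.60 = $2,000.71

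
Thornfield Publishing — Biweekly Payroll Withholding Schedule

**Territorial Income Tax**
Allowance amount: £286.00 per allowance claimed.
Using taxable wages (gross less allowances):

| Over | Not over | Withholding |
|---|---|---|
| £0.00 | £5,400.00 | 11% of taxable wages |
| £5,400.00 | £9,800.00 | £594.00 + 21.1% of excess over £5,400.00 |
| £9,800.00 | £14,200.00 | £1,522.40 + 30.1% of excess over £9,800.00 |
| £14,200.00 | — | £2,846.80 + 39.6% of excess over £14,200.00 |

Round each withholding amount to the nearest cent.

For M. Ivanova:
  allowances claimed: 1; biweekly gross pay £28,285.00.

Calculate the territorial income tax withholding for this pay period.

Territorial Income Tax: taxable = £28,285.00 − 1×£286.00 = £27,999.00
  £2,846.80 + 39.6% × (£27,999.00 − £14,200.00) = £2,846.80 + 39.6% × £13,799.00 = £8,311.20

£8,311.20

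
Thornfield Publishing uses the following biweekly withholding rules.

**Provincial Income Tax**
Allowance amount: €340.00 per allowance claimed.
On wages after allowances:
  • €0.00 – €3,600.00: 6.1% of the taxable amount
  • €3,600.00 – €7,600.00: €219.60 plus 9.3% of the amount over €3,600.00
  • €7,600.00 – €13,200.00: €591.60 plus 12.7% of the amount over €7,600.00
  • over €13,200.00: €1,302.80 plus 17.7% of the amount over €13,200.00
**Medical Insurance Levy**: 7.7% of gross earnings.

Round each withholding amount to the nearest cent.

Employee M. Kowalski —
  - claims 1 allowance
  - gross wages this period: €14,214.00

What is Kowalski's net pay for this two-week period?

Provincial Income Tax: taxable = €14,214.00 − 1×€340.00 = €13,874.00
  €1,302.80 + 17.7% × (€13,874.00 − €13,200.00) = €1,302.80 + 17.7% × €674.00 = €1,422.10
Medical Insurance Levy: 7.7% × €14,214.00 = €1,094.48
Total withheld: €1,422.10 + €1,094.48 = €2,516.58
Net pay: €14,214.00 − €2,516.58 = €11,697.42

€11,697.42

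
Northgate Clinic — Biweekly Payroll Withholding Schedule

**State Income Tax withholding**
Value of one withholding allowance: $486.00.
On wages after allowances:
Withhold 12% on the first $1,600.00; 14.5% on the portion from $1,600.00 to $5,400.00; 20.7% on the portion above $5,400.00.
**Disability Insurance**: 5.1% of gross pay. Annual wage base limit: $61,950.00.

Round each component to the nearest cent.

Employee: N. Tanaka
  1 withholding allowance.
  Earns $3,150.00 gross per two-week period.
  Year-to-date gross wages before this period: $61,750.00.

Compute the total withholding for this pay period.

State Income Tax: taxable = $3,150.00 − 1×$486.00 = $2,664.00
  $192.00 + 14.5% × ($2,664.00 − $1,600.00) = $192.00 + 14.5% × $1,064.00 = $346.28
Disability Insurance: cap $61,950.00 − YTD $61,750.00 = $200.00 subject; 5.1% × $200.00 = $10.20
Total: $346.28 + $10.20 = $356.48

$356.48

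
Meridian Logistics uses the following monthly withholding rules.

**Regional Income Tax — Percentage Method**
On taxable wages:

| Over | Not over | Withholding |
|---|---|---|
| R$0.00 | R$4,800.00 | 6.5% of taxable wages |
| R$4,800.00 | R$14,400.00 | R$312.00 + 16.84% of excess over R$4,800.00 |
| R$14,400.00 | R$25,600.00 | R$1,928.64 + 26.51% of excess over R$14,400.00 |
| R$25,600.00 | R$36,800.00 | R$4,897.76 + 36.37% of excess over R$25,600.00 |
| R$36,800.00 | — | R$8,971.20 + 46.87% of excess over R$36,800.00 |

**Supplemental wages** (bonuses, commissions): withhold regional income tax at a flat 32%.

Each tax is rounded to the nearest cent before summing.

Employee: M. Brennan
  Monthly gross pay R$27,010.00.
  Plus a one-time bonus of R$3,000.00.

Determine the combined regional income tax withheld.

R$6,370.58

Regional Income Tax: taxable = R$27,010.00
  R$4,897.76 + 36.37% × (R$27,010.00 − R$25,600.00) = R$4,897.76 + 36.37% × R$1,410.00 = R$5,410.58
Supplemental (32% flat on bonus): 32% × R$3,000.00 = R$960.00
Total regional income tax: R$5,410.58 + R$960.00 = R$6,370.58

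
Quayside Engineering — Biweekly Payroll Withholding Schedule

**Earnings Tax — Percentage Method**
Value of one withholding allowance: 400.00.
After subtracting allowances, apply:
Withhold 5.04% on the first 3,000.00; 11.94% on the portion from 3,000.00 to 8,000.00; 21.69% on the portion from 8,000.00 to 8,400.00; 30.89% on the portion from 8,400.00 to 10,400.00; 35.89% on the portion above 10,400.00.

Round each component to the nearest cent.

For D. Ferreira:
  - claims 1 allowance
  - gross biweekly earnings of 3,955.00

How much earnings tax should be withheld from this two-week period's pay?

217.47

Earnings Tax: taxable = 3,955.00 − 1×400.00 = 3,555.00
  151.20 + 11.94% × (3,555.00 − 3,000.00) = 151.20 + 11.94% × 555.00 = 217.47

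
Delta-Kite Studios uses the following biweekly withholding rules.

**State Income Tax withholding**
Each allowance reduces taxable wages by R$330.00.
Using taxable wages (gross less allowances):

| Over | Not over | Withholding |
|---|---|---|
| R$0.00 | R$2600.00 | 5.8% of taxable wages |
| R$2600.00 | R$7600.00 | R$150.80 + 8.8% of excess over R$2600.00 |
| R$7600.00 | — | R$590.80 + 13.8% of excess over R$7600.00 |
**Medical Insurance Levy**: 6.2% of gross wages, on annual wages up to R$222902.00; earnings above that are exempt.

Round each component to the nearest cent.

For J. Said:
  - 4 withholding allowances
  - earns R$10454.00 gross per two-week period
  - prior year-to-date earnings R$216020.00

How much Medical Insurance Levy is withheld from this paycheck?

R$426.68

Medical Insurance Levy: cap R$222902.00 − YTD R$216020.00 = R$6882.00 subject; 6.2% × R$6882.00 = R$426.68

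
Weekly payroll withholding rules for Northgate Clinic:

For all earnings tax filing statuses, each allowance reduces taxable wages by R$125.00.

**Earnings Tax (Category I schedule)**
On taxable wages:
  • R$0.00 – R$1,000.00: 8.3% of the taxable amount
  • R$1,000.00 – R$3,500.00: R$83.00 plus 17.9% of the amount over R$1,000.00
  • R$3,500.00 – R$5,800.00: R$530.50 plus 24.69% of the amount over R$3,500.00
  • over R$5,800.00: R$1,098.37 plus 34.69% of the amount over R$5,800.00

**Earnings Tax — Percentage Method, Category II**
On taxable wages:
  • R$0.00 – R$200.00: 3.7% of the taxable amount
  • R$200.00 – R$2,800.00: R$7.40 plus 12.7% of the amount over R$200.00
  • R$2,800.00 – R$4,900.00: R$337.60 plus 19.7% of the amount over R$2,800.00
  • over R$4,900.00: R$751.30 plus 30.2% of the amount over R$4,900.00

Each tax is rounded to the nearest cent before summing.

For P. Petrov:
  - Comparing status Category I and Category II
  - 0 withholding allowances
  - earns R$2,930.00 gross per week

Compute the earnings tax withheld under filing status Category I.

R$428.47

Earnings Tax (Category I): taxable = R$2,930.00
  R$83.00 + 17.9% × (R$2,930.00 − R$1,000.00) = R$83.00 + 17.9% × R$1,930.00 = R$428.47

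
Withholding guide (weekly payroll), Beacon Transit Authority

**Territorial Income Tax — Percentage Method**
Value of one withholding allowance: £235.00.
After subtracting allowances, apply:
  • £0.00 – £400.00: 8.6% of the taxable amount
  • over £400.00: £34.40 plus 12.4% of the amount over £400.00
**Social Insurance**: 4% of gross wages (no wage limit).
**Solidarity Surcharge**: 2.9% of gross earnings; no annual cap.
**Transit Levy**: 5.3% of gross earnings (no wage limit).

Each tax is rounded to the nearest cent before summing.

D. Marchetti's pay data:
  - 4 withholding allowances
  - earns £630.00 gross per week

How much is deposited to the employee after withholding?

Territorial Income Tax: taxable = £630.00 − 4×£235.00 = £-310.00
  Taxable ≤ 0 → £0.00
Social Insurance: 4% × £630.00 = £25.20
Solidarity Surcharge: 2.9% × £630.00 = £18.27
Transit Levy: 5.3% × £630.00 = £33.39
Total withheld: £0.00 + £25.20 + £18.27 + £33.39 = £76.86
Net pay: £630.00 − £76.86 = £553.14

£553.14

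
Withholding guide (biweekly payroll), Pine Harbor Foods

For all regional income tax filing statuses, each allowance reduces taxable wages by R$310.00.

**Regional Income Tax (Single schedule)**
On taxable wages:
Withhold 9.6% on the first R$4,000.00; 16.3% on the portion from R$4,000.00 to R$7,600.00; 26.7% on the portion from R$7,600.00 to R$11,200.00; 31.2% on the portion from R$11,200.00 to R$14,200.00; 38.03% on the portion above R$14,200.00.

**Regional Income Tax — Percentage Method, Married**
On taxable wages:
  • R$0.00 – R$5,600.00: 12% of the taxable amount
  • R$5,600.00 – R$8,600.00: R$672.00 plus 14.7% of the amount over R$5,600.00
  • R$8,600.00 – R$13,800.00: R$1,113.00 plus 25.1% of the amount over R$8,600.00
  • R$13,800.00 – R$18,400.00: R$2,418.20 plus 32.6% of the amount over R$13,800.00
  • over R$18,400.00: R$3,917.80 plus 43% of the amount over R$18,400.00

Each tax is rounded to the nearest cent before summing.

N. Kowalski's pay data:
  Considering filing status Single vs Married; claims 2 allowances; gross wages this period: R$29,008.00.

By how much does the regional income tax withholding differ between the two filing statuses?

Regional Income Tax (Single): taxable = R$29,008.00 − 2×R$310.00 = R$28,388.00
  R$2,868.00 + 38.03% × (R$28,388.00 − R$14,200.00) = R$2,868.00 + 38.03% × R$14,188.00 = R$8,263.70
Regional Income Tax (Married): taxable = R$29,008.00 − 2×R$310.00 = R$28,388.00
  R$3,917.80 + 43% × (R$28,388.00 − R$18,400.00) = R$3,917.80 + 43% × R$9,988.00 = R$8,212.64
Difference: |R$8,263.70 − R$8,212.64| = R$51.06 (higher under Single)

R$51.06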